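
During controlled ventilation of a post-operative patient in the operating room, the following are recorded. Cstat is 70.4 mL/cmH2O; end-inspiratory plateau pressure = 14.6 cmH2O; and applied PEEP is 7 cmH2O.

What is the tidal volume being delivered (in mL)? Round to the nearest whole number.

Vt = Cstat × (Pplat − PEEP) = 70.4 × (14.6 − 7) = 70.4 × 7.6 = 535.04 mL.

535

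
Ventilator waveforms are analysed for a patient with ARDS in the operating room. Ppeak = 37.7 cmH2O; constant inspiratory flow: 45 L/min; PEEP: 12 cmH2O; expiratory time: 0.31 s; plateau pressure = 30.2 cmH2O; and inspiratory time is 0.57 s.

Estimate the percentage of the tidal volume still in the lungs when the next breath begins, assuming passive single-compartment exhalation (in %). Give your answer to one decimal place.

Flow: 45 L/min ÷ 60 = 0.75 L/s.
Vt = flow × Ti = 0.75 L/s × 0.57 s × 1000 mL/L = 427.5 mL.
R = (PIP − Pplat)/V̇ = (37.7 − 30.2) / 0.75 = 7.5/0.75 = 10.0 cmH2O·s/L.
C = Vt/(Pplat − PEEP) = 427.5 / (30.2 − 12) = 427.5/18.2 = 23.489 mL/cmH2O.
τ = R × C = 10.0 × 0.02349 L/cmH2O = 0.2349 s.
Fraction remaining at end-expiration = e^(−Te/τ) = e^(−0.31/0.2349) = 0.2672 → 26.72%.

26.7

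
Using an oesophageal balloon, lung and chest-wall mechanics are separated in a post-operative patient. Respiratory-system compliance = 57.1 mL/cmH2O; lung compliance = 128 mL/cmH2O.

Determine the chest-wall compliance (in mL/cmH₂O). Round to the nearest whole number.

1/Ccw = 1/Crs − 1/CL.
1/Ccw = 1/57.1 − 1/128 = 0.009701.
Ccw = 103.08 mL/cmH2O.

103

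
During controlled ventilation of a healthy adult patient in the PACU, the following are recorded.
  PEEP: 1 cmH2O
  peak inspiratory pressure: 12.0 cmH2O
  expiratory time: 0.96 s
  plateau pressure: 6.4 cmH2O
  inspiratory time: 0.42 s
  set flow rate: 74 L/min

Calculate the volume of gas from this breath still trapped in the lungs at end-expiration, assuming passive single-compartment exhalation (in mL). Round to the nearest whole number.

57

Flow: 74 L/min ÷ 60 = 1.2333 L/s.
Vt = flow × Ti = 1.2333 L/s × 0.42 s × 1000 mL/L = 517.99 mL.
R = (PIP − Pplat)/V̇ = (12.0 − 6.4) / 1.2333 = 5.6/1.2333 = 4.541 cmH2O·s/L.
C = Vt/(Pplat − PEEP) = 517.99 / (6.4 − 1) = 517.99/5.4 = 95.924 mL/cmH2O.
τ = R × C = 4.541 × 0.09592 L/cmH2O = 0.4356 s.
Fraction remaining = e^(−Te/τ) = e^(−0.96/0.4356) = 0.1104.
Trapped volume = 517.99 × 0.1104 = 57.186 mL.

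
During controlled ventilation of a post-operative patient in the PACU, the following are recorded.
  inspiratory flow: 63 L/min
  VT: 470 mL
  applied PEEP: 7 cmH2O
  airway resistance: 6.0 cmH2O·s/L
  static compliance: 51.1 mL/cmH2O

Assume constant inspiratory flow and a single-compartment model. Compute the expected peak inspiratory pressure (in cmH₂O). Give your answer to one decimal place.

Flow: 63 L/min ÷ 60 = 1.05 L/s.
Equation of motion (constant flow): PIP = Vt/C + R·V̇ + PEEP.
PIP = 470/51.1 + 6.0×1.05 + 7 = 9.198 + 6.3 + 7 = 22.498 cmH2O.

22.5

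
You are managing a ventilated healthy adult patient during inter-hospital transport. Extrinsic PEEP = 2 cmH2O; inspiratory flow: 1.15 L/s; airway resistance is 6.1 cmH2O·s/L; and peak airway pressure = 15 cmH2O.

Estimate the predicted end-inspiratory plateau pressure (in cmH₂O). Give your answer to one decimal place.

8.0

Pplat = PIP − Raw × flow = 15 − 6.1 × 1.15 = 15 − 7.015 = 7.985 cmH2O.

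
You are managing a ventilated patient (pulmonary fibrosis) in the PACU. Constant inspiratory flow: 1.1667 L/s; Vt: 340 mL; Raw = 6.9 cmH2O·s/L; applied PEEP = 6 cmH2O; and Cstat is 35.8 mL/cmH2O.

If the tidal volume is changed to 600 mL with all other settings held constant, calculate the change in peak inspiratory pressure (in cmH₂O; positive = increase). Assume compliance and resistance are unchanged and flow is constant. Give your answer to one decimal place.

7.3

PIP = Vt/C + R·V̇ + PEEP (constant-flow equation of motion).
Only the elastic term changes: ΔPIP = ΔVt / C = (600 − 340) / 35.8 = 7.263 cmH2O.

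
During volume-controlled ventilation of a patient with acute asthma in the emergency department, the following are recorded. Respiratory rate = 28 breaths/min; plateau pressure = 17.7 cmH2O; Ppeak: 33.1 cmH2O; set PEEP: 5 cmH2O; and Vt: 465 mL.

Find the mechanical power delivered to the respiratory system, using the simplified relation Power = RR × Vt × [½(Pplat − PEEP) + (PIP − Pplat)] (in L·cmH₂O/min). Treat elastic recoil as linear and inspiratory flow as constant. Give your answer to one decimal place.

Per-breath work = Vt × [½(Pplat−PEEP) + (PIP−Pplat)] = 0.465 × [0.5×12.7 + 15.4] = 0.465 × 21.75 = 10.114 L·cmH2O.
Power = 28 × 10.114 = 283.19 L·cmH2O/min.

283.2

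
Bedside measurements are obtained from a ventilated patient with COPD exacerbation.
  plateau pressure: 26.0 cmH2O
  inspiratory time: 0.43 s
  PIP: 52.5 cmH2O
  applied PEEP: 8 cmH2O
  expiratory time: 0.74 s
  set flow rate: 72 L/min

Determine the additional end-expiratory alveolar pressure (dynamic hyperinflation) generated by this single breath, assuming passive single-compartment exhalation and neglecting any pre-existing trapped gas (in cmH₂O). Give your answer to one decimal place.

5.6

Flow: 72 L/min ÷ 60 = 1.2 L/s.
Vt = flow × Ti = 1.2 L/s × 0.43 s × 1000 mL/L = 516.0 mL.
R = (PIP − Pplat)/V̇ = (52.5 − 26.0) / 1.2 = 26.5/1.2 = 22.083 cmH2O·s/L.
C = Vt/(Pplat − PEEP) = 516.0 / (26.0 − 8) = 516.0/18.0 = 28.667 mL/cmH2O.
τ = R × C = 22.083 × 0.02867 L/cmH2O = 0.6331 s.
Fraction remaining = e^(−Te/τ) = e^(−0.74/0.6331) = 0.3107; trapped volume = 516.0 × 0.3107 = 160.32 mL.
Additional alveolar pressure from trapping ≈ V_trapped / C = 160.32 / 28.667 = 5.592 cmH2O.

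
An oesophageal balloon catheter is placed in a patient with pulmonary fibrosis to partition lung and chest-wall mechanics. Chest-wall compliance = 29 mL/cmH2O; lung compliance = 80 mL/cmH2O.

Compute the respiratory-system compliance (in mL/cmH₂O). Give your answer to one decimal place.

Lung and chest wall are elastances in series: 1/Crs = 1/CL + 1/Ccw.
1/Crs = 1/80 + 1/29 = 0.04698.
Crs = 21.286 mL/cmH2O.

21.3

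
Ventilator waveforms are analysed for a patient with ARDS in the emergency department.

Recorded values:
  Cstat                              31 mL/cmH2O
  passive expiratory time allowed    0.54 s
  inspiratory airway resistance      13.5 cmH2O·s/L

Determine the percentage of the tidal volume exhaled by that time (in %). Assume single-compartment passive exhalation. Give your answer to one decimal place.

72.5

τ = R × C = 13.5 × 31 mL/cmH2O = 13.5 × 0.031 L/cmH2O = 0.4185 s.
Passive exhalation: V(t)/V₀ = e^(−t/τ) = e^(−0.54/0.4185) = 0.2752.
Fraction exhaled = 1 − 0.2752 = 0.7248 → 72.48%.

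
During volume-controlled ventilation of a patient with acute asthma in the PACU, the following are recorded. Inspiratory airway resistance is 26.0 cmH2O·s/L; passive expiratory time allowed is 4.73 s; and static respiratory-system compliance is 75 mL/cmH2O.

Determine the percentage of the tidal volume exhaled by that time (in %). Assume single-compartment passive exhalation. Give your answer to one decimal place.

91.2

τ = R × C = 26.0 × 75 mL/cmH2O = 26.0 × 0.075 L/cmH2O = 1.95 s.
Passive exhalation: V(t)/V₀ = e^(−t/τ) = e^(−4.73/1.95) = 0.08842.
Fraction exhaled = 1 − 0.08842 = 0.9116 → 91.16%.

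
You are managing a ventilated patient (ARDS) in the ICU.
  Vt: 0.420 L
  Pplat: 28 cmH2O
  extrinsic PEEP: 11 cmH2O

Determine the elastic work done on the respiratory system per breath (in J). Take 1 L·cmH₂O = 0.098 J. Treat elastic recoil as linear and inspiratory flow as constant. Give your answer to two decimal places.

Elastic work ≈ ½ × (Pplat − PEEP) × Vt = 0.5 × (28 − 11) × 0.420 L = 0.5 × 17.0 × 0.420 = 3.57 L·cmH2O.
× 0.098 J/(L·cmH2O) → 0.3499 J.

0.35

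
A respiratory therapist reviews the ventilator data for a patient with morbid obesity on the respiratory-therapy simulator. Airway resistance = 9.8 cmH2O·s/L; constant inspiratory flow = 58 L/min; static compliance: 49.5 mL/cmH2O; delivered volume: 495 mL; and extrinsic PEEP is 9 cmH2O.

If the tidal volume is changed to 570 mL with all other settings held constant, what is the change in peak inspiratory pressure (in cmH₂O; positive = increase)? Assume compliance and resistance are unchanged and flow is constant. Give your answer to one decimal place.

1.5

PIP = Vt/C + R·V̇ + PEEP (constant-flow equation of motion).
Only the elastic term changes: ΔPIP = ΔVt / C = (570 − 495) / 49.5 = 1.515 cmH2O.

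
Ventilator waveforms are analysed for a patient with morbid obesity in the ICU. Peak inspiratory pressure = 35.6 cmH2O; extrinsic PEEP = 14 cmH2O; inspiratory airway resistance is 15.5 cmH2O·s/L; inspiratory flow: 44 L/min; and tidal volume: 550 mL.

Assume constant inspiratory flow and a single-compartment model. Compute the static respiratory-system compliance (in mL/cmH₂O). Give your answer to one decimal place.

53.7

Flow: 44 L/min ÷ 60 = 0.7333 L/s.
Equation of motion (constant flow): PIP = Vt/C + R·V̇ + PEEP.
Vt/C = PIP − R·V̇ − PEEP = 35.6 − 15.5×0.7333 − 14 = 35.6 − 11.366 − 14 = 10.234 cmH2O.
C = Vt / 10.234 = 550 / 10.234 = 53.742 mL/cmH2O.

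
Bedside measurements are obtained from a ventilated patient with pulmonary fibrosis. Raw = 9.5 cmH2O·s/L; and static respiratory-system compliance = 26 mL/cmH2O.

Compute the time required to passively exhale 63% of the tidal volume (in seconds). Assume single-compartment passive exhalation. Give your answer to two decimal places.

τ = R × C = 9.5 × 26 mL/cmH2O = 9.5 × 0.026 L/cmH2O = 0.247 s.
Exhaled fraction f = 1 − e^(−t/τ) → t = −τ·ln(1 − f) = −0.247·ln(0.37) = 0.2456 s.

0.25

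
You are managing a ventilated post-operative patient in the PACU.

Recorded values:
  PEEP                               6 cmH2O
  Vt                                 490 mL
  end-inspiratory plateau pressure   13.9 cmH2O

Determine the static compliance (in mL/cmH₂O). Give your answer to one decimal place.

62.0

Cstat = Vt / (Pplat − PEEP) = 490 / (13.9 − 6) = 490 / 7.9 = 62.025 mL/cmH2O.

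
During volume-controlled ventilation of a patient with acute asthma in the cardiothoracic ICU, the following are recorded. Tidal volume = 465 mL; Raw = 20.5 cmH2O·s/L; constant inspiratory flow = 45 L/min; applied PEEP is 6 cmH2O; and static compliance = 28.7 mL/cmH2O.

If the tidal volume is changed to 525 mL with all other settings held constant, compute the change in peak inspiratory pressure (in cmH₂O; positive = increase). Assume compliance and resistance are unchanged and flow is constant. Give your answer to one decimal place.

2.1

PIP = Vt/C + R·V̇ + PEEP (constant-flow equation of motion).
Only the elastic term changes: ΔPIP = ΔVt / C = (525 − 465) / 28.7 = 2.091 cmH2O.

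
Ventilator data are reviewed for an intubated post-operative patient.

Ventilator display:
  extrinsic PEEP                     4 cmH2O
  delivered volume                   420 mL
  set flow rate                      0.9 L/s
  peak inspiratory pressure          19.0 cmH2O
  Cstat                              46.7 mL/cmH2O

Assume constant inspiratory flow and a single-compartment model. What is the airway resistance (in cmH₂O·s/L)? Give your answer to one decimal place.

6.7

Equation of motion (constant flow): PIP = Vt/C + R·V̇ + PEEP.
R·V̇ = PIP − Vt/C − PEEP = 19.0 − 420/46.7 − 4 = 19.0 − 8.994 − 4 = 6.006 cmH2O.
R = 6.006 / 0.9 = 6.673 cmH2O·s/L.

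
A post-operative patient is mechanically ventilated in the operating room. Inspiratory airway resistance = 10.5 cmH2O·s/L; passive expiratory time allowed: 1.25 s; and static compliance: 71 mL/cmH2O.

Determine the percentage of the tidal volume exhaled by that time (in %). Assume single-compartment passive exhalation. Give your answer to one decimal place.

81.3

τ = R × C = 10.5 × 71 mL/cmH2O = 10.5 × 0.071 L/cmH2O = 0.7455 s.
Passive exhalation: V(t)/V₀ = e^(−t/τ) = e^(−1.25/0.7455) = 0.187.
Fraction exhaled = 1 − 0.187 = 0.813 → 81.3%.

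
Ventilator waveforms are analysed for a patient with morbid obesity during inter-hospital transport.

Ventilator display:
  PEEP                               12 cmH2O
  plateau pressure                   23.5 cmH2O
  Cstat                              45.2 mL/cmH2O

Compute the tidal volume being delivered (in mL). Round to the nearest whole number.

520

Vt = Cstat × (Pplat − PEEP) = 45.2 × (23.5 − 12) = 45.2 × 11.5 = 519.8 mL.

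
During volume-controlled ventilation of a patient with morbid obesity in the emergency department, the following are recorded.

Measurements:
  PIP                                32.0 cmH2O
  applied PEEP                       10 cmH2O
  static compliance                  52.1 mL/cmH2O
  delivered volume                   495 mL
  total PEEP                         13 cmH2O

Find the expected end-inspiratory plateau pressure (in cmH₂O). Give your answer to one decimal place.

22.5

End-expiratory occlusion gives total PEEP = 13 cmH2O (intrinsic PEEP = 13 − 10 = 3). Use total PEEP for the elastic gradient.
Pplat = PEEPtotal + Vt / Cstat = 13 + 495 / 52.1 = 13 + 9.501 = 22.501 cmH2O.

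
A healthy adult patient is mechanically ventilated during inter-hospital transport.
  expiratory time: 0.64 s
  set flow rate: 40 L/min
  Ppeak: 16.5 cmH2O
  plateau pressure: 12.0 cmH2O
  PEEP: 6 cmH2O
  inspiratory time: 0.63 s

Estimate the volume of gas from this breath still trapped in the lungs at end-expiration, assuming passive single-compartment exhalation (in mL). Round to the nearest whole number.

108

Flow: 40 L/min ÷ 60 = 0.6667 L/s.
Vt = flow × Ti = 0.6667 L/s × 0.63 s × 1000 mL/L = 420.02 mL.
R = (PIP − Pplat)/V̇ = (16.5 − 12.0) / 0.6667 = 4.5/0.6667 = 6.75 cmH2O·s/L.
C = Vt/(Pplat − PEEP) = 420.02 / (12.0 − 6) = 420.02/6.0 = 70.003 mL/cmH2O.
τ = R × C = 6.75 × 0.07 L/cmH2O = 0.4725 s.
Fraction remaining = e^(−Te/τ) = e^(−0.64/0.4725) = 0.2581.
Trapped volume = 420.02 × 0.2581 = 108.41 mL.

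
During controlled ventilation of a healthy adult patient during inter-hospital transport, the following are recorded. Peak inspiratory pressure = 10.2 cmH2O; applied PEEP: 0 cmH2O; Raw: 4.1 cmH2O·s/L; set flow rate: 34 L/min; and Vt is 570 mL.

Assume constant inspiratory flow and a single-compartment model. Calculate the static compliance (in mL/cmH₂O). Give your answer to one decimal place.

72.4

Flow: 34 L/min ÷ 60 = 0.5667 L/s.
Equation of motion (constant flow): PIP = Vt/C + R·V̇ + PEEP.
Vt/C = PIP − R·V̇ − PEEP = 10.2 − 4.1×0.5667 − 0 = 10.2 − 2.323 − 0 = 7.877 cmH2O.
C = Vt / 7.877 = 570 / 7.877 = 72.363 mL/cmH2O.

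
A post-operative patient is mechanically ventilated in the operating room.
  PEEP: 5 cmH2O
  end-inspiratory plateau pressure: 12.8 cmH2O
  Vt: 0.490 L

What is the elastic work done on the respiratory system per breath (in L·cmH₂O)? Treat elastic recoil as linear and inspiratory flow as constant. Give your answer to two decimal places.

Elastic work ≈ ½ × (Pplat − PEEP) × Vt = 0.5 × (12.8 − 5) × 0.490 L = 0.5 × 7.8 × 0.490 = 1.911 L·cmH2O.

1.91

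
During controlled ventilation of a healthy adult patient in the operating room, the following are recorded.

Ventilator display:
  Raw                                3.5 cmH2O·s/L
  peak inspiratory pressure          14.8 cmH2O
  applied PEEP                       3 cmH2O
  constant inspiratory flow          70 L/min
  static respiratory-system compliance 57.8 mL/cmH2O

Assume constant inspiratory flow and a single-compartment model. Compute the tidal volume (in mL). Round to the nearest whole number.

446

Flow: 70 L/min ÷ 60 = 1.1667 L/s.
Equation of motion (constant flow): PIP = Vt/C + R·V̇ + PEEP.
Vt/C = PIP − R·V̇ − PEEP = 14.8 − 4.083 − 3 = 7.717 cmH2O.
Vt = C × 7.717 = 57.8 × 7.717 = 446.04 mL.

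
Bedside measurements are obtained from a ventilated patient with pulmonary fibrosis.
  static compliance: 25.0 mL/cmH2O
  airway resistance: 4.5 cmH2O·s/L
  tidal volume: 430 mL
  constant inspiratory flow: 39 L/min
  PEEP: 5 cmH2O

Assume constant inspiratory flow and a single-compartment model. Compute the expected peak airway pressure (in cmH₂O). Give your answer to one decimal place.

25.1

Flow: 39 L/min ÷ 60 = 0.65 L/s.
Equation of motion (constant flow): PIP = Vt/C + R·V̇ + PEEP.
PIP = 430/25.0 + 4.5×0.65 + 5 = 17.2 + 2.925 + 5 = 25.125 cmH2O.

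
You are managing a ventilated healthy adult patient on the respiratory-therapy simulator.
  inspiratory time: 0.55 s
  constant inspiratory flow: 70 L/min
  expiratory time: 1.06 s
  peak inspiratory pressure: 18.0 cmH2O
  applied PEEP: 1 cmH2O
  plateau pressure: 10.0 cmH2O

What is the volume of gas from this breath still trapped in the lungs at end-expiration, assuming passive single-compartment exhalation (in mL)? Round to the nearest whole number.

73

Flow: 70 L/min ÷ 60 = 1.1667 L/s.
Vt = flow × Ti = 1.1667 L/s × 0.55 s × 1000 mL/L = 641.69 mL.
R = (PIP − Pplat)/V̇ = (18.0 − 10.0) / 1.1667 = 8.0/1.1667 = 6.857 cmH2O·s/L.
C = Vt/(Pplat − PEEP) = 641.69 / (10.0 − 1) = 641.69/9.0 = 71.299 mL/cmH2O.
τ = R × C = 6.857 × 0.0713 L/cmH2O = 0.4889 s.
Fraction remaining = e^(−Te/τ) = e^(−1.06/0.4889) = 0.1144.
Trapped volume = 641.69 × 0.1144 = 73.409 mL.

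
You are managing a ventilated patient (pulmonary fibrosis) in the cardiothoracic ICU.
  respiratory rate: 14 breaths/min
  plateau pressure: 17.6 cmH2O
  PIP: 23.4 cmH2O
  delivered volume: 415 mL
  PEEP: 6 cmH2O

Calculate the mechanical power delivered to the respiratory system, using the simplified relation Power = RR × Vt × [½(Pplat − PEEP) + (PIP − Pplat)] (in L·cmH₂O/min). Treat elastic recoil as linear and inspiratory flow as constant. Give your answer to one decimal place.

67.4

Per-breath work = Vt × [½(Pplat−PEEP) + (PIP−Pplat)] = 0.415 × [0.5×11.6 + 5.8] = 0.415 × 11.6 = 4.814 L·cmH2O.
Power = 14 × 4.814 = 67.396 L·cmH2O/min.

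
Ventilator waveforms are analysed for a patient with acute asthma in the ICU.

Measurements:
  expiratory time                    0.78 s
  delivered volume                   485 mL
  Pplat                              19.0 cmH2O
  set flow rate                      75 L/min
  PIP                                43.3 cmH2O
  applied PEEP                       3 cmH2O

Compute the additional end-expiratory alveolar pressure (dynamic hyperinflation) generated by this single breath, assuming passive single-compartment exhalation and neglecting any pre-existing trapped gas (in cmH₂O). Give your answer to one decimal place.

Flow: 75 L/min ÷ 60 = 1.25 L/s.
R = (PIP − Pplat)/V̇ = (43.3 − 19.0) / 1.25 = 24.3/1.25 = 19.44 cmH2O·s/L.
C = Vt/(Pplat − PEEP) = 485.0 / (19.0 − 3) = 485.0/16.0 = 30.313 mL/cmH2O.
τ = R × C = 19.44 × 0.03031 L/cmH2O = 0.5892 s.
Fraction remaining = e^(−Te/τ) = e^(−0.78/0.5892) = 0.2661; trapped volume = 485.0 × 0.2661 = 129.06 mL.
Additional alveolar pressure from trapping ≈ V_trapped / C = 129.06 / 30.313 = 4.258 cmH2O.

4.3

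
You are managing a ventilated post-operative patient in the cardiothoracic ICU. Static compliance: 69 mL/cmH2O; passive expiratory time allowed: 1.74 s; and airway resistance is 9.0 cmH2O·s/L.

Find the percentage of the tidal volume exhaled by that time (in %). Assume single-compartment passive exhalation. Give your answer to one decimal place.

τ = R × C = 9.0 × 69 mL/cmH2O = 9.0 × 0.069 L/cmH2O = 0.621 s.
Passive exhalation: V(t)/V₀ = e^(−t/τ) = e^(−1.74/0.621) = 0.06069.
Fraction exhaled = 1 − 0.06069 = 0.9393 → 93.93%.

93.9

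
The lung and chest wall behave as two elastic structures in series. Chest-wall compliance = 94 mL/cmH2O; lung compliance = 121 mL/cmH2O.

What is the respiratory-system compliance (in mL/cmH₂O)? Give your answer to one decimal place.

Lung and chest wall are elastances in series: 1/Crs = 1/CL + 1/Ccw.
1/Crs = 1/121 + 1/94 = 0.0189.
Crs = 52.91 mL/cmH2O.

52.9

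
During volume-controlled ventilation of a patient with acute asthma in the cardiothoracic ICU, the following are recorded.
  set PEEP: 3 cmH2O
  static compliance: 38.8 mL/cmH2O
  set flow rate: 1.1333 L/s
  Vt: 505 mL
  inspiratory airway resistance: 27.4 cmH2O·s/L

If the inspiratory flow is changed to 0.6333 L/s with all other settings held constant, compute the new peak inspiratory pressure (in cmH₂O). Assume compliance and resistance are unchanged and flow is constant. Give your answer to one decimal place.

PIP = Vt/C + R·V̇ + PEEP (constant-flow equation of motion).
Only the resistive term changes: ΔPIP = R × ΔV̇ = 27.4 × (0.6333 − 1.1333) = 27.4 × -0.5 = -13.7 cmH2O.
Original PIP = 505/38.8 + 27.4×1.1333 + 3 = 47.068 cmH2O; new PIP = 47.068 + (-13.7) = 33.368 cmH2O.

33.4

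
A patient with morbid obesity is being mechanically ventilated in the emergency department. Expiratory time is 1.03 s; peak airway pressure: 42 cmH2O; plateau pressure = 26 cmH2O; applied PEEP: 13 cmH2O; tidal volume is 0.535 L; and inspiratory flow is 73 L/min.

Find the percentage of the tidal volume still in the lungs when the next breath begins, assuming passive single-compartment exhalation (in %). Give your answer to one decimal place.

Flow: 73 L/min ÷ 60 = 1.2167 L/s.
R = (PIP − Pplat)/V̇ = (42 − 26) / 1.2167 = 16.0/1.2167 = 13.15 cmH2O·s/L.
C = Vt/(Pplat − PEEP) = 535.0 / (26 − 13) = 535.0/13.0 = 41.154 mL/cmH2O.
τ = R × C = 13.15 × 0.04115 L/cmH2O = 0.5411 s.
Fraction remaining at end-expiration = e^(−Te/τ) = e^(−1.03/0.5411) = 0.149 → 14.9%.

14.9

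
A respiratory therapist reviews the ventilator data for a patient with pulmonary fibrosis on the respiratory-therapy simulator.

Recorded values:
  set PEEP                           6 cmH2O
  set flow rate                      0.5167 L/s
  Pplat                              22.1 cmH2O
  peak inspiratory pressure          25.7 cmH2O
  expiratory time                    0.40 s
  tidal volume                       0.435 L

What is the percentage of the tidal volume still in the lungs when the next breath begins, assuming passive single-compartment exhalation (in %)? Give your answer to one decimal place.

11.9

R = (PIP − Pplat)/V̇ = (25.7 − 22.1) / 0.5167 = 3.6/0.5167 = 6.967 cmH2O·s/L.
C = Vt/(Pplat − PEEP) = 435.0 / (22.1 − 6) = 435.0/16.1 = 27.019 mL/cmH2O.
τ = R × C = 6.967 × 0.02702 L/cmH2O = 0.1882 s.
Fraction remaining at end-expiration = e^(−Te/τ) = e^(−0.40/0.1882) = 0.1194 → 11.94%.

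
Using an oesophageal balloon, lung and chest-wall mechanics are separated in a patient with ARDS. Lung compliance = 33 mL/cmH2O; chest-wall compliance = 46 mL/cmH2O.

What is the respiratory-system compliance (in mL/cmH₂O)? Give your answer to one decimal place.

19.2

Lung and chest wall are elastances in series: 1/Crs = 1/CL + 1/Ccw.
1/Crs = 1/33 + 1/46 = 0.05204.
Crs = 19.216 mL/cmH2O.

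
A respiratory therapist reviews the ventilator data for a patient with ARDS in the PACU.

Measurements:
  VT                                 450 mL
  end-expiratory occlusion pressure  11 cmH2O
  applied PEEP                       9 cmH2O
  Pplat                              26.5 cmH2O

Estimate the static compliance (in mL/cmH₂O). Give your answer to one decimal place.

End-expiratory occlusion gives total PEEP = 11 cmH2O (intrinsic PEEP = 11 − 9 = 2). Use total PEEP for the elastic gradient.
Cstat = Vt / (Pplat − PEEPtotal) = 450 / (26.5 − 11) = 450 / 15.5 = 29.032 mL/cmH2O.

29.0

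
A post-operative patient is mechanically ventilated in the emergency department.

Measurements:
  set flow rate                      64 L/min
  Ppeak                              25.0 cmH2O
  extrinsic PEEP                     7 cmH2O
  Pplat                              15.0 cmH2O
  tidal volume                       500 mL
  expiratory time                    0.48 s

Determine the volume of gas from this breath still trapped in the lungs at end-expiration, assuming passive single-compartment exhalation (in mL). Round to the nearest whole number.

Flow: 64 L/min ÷ 60 = 1.0667 L/s.
R = (PIP − Pplat)/V̇ = (25.0 − 15.0) / 1.0667 = 10.0/1.0667 = 9.375 cmH2O·s/L.
C = Vt/(Pplat − PEEP) = 500.0 / (15.0 − 7) = 500.0/8.0 = 62.5 mL/cmH2O.
τ = R × C = 9.375 × 0.0625 L/cmH2O = 0.5859 s.
Fraction remaining = e^(−Te/τ) = e^(−0.48/0.5859) = 0.4408.
Trapped volume = 500.0 × 0.4408 = 220.4 mL.

220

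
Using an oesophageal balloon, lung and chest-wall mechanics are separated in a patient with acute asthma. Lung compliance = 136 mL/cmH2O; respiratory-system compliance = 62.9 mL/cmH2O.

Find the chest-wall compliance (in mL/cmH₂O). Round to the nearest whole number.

1/Ccw = 1/Crs − 1/CL.
1/Ccw = 1/62.9 − 1/136 = 0.008545.
Ccw = 117.03 mL/cmH2O.

117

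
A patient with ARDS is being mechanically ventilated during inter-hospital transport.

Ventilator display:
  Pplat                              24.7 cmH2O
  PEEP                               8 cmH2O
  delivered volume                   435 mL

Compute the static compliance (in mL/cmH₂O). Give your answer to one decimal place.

Cstat = Vt / (Pplat − PEEP) = 435 / (24.7 − 8) = 435 / 16.7 = 26.048 mL/cmH2O.

26.0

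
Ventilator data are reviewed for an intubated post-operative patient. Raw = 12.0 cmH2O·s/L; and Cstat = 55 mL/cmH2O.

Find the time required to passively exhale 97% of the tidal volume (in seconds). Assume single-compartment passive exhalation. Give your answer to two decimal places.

τ = R × C = 12.0 × 55 mL/cmH2O = 12.0 × 0.055 L/cmH2O = 0.66 s.
Exhaled fraction f = 1 − e^(−t/τ) → t = −τ·ln(1 − f) = −0.66·ln(0.03) = 2.314 s.

2.31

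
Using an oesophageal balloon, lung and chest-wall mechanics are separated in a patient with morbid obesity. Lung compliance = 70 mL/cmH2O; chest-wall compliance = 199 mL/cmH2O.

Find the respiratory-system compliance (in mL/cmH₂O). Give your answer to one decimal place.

51.8

Lung and chest wall are elastances in series: 1/Crs = 1/CL + 1/Ccw.
1/Crs = 1/70 + 1/199 = 0.01931.
Crs = 51.787 mL/cmH2O.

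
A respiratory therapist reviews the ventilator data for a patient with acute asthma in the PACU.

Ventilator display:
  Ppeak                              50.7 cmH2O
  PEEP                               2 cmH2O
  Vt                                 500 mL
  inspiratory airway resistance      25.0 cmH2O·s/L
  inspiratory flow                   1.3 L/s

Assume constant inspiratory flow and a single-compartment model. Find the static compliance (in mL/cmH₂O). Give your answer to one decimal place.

30.9

Equation of motion (constant flow): PIP = Vt/C + R·V̇ + PEEP.
Vt/C = PIP − R·V̇ − PEEP = 50.7 − 25.0×1.3 − 2 = 50.7 − 32.5 − 2 = 16.2 cmH2O.
C = Vt / 16.2 = 500 / 16.2 = 30.864 mL/cmH2O.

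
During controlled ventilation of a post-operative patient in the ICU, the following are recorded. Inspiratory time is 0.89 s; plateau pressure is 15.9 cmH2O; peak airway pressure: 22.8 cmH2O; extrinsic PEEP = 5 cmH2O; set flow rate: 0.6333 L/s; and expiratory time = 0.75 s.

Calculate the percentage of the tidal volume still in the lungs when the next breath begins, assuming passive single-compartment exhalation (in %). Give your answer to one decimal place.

26.4

Vt = flow × Ti = 0.6333 L/s × 0.89 s × 1000 mL/L = 563.64 mL.
R = (PIP − Pplat)/V̇ = (22.8 − 15.9) / 0.6333 = 6.9/0.6333 = 10.895 cmH2O·s/L.
C = Vt/(Pplat − PEEP) = 563.64 / (15.9 − 5) = 563.64/10.9 = 51.71 mL/cmH2O.
τ = R × C = 10.895 × 0.05171 L/cmH2O = 0.5634 s.
Fraction remaining at end-expiration = e^(−Te/τ) = e^(−0.75/0.5634) = 0.2642 → 26.42%.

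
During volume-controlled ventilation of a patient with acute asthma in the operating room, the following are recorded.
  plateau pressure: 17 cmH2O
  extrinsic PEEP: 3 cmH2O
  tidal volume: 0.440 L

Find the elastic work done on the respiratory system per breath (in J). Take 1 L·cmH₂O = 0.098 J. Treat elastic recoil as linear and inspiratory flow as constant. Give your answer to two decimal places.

Elastic work ≈ ½ × (Pplat − PEEP) × Vt = 0.5 × (17 − 3) × 0.440 L = 0.5 × 14.0 × 0.440 = 3.08 L·cmH2O.
× 0.098 J/(L·cmH2O) → 0.3018 J.

0.30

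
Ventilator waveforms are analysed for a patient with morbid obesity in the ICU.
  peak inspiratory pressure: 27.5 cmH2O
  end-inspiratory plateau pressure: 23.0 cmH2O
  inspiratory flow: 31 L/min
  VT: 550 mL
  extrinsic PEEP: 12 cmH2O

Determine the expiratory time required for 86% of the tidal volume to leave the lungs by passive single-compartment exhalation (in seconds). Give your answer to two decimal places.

Flow: 31 L/min ÷ 60 = 0.5167 L/s.
R = (PIP − Pplat)/V̇ = (27.5 − 23.0) / 0.5167 = 4.5/0.5167 = 8.709 cmH2O·s/L.
C = Vt/(Pplat − PEEP) = 550.0 / (23.0 − 12) = 550.0/11.0 = 50.0 mL/cmH2O.
τ = R × C = 8.709 × 0.05 L/cmH2O = 0.4355 s.
t = −τ·ln(1 − 0.86) = −0.4355·ln(0.14) = 0.8562 s.

0.86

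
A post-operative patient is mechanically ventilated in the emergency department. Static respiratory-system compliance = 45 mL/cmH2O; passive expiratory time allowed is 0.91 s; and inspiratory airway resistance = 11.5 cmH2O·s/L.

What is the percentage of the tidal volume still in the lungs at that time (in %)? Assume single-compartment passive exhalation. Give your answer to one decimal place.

τ = R × C = 11.5 × 45 mL/cmH2O = 11.5 × 0.045 L/cmH2O = 0.5175 s.
Passive exhalation: V(t)/V₀ = e^(−t/τ) = e^(−0.91/0.5175) = 0.1723.
Fraction remaining = 0.1723 → 17.23%.

17.2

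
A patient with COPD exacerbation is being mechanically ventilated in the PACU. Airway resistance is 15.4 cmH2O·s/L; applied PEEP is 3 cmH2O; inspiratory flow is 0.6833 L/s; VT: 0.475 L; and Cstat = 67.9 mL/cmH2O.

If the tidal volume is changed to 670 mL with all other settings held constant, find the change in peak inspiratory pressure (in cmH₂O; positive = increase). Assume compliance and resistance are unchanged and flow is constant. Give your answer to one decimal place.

PIP = Vt/C + R·V̇ + PEEP (constant-flow equation of motion).
Only the elastic term changes: ΔPIP = ΔVt / C = (670 − 475) / 67.9 = 2.872 cmH2O.

2.9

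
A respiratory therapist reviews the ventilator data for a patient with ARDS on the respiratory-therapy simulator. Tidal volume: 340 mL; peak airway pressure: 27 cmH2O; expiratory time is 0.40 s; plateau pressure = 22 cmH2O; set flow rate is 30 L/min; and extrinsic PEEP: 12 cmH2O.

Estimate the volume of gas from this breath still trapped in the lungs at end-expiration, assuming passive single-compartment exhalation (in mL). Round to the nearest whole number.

105

Flow: 30 L/min ÷ 60 = 0.5 L/s.
R = (PIP − Pplat)/V̇ = (27 − 22) / 0.5 = 5.0/0.5 = 10.0 cmH2O·s/L.
C = Vt/(Pplat − PEEP) = 340.0 / (22 − 12) = 340.0/10.0 = 34.0 mL/cmH2O.
τ = R × C = 10.0 × 0.034 L/cmH2O = 0.34 s.
Fraction remaining = e^(−Te/τ) = e^(−0.40/0.34) = 0.3084.
Trapped volume = 340.0 × 0.3084 = 104.86 mL.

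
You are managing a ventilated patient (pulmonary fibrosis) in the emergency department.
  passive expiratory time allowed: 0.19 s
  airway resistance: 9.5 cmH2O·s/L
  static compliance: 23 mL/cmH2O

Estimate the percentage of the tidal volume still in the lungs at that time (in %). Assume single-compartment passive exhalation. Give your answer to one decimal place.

τ = R × C = 9.5 × 23 mL/cmH2O = 9.5 × 0.023 L/cmH2O = 0.2185 s.
Passive exhalation: V(t)/V₀ = e^(−t/τ) = e^(−0.19/0.2185) = 0.4191.
Fraction remaining = 0.4191 → 41.91%.

41.9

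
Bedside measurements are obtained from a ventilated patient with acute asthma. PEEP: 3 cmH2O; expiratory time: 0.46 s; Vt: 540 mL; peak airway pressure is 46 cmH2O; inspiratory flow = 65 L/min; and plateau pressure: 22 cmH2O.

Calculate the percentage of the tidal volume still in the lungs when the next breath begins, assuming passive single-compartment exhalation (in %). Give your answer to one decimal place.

Flow: 65 L/min ÷ 60 = 1.0833 L/s.
R = (PIP − Pplat)/V̇ = (46 − 22) / 1.0833 = 24.0/1.0833 = 22.155 cmH2O·s/L.
C = Vt/(Pplat − PEEP) = 540.0 / (22 − 3) = 540.0/19.0 = 28.421 mL/cmH2O.
τ = R × C = 22.155 × 0.02842 L/cmH2O = 0.6296 s.
Fraction remaining at end-expiration = e^(−Te/τ) = e^(−0.46/0.6296) = 0.4816 → 48.16%.

48.2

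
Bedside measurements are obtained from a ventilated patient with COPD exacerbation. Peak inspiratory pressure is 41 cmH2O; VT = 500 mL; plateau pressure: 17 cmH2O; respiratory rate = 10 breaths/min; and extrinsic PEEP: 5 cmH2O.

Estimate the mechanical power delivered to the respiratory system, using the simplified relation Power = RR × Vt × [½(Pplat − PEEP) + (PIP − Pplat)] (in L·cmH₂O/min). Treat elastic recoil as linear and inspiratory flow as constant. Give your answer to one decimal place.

Per-breath work = Vt × [½(Pplat−PEEP) + (PIP−Pplat)] = 0.500 × [0.5×12.0 + 24.0] = 0.500 × 30.0 = 15.0 L·cmH2O.
Power = 10 × 15.0 = 150.0 L·cmH2O/min.

150.0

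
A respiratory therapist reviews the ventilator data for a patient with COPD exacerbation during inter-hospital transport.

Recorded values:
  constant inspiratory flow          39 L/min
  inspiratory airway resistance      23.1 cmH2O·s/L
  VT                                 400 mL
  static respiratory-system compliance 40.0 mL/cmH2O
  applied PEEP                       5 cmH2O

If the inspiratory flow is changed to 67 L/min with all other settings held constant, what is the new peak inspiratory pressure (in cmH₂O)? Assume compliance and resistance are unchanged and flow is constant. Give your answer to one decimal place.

40.8

Flow: 39 L/min ÷ 60 = 0.65 L/s.
New flow: 67 L/min ÷ 60 = 1.1167 L/s.
PIP = Vt/C + R·V̇ + PEEP (constant-flow equation of motion).
Only the resistive term changes: ΔPIP = R × ΔV̇ = 23.1 × (1.1167 − 0.65) = 23.1 × 0.4667 = 10.781 cmH2O.
Original PIP = 400/40.0 + 23.1×0.65 + 5 = 30.015 cmH2O; new PIP = 30.015 + (10.781) = 40.796 cmH2O.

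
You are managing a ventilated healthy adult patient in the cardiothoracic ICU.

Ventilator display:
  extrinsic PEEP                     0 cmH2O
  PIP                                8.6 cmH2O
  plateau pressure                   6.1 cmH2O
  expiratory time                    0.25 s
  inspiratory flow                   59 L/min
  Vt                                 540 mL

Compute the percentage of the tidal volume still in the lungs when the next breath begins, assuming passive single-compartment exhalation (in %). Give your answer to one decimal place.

Flow: 59 L/min ÷ 60 = 0.9833 L/s.
R = (PIP − Pplat)/V̇ = (8.6 − 6.1) / 0.9833 = 2.5/0.9833 = 2.542 cmH2O·s/L.
C = Vt/(Pplat − PEEP) = 540.0 / (6.1 − 0) = 540.0/6.1 = 88.525 mL/cmH2O.
τ = R × C = 2.542 × 0.08853 L/cmH2O = 0.225 s.
Fraction remaining at end-expiration = e^(−Te/τ) = e^(−0.25/0.225) = 0.3292 → 32.92%.

32.9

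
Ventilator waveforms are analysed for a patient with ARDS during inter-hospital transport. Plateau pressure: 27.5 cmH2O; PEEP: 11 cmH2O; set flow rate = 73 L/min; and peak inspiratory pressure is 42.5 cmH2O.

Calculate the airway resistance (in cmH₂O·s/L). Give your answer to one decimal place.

12.3

Flow: 73 L/min ÷ 60 = 1.2167 L/s.
Raw = (PIP − Pplat) / flow = (42.5 − 27.5) / 1.2167 = 15.0 / 1.2167 = 12.328 cmH2O·s/L.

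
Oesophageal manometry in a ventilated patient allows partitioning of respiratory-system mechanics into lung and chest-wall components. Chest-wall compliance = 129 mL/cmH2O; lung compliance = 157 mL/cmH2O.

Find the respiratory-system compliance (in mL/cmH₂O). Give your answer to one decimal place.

70.8

Lung and chest wall are elastances in series: 1/Crs = 1/CL + 1/Ccw.
1/Crs = 1/157 + 1/129 = 0.01412.
Crs = 70.822 mL/cmH2O.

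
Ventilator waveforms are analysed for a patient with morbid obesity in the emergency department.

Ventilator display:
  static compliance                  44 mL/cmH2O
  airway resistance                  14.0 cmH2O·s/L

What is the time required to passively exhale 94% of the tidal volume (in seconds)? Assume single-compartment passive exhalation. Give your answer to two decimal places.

1.73

τ = R × C = 14.0 × 44 mL/cmH2O = 14.0 × 0.044 L/cmH2O = 0.616 s.
Exhaled fraction f = 1 − e^(−t/τ) → t = −τ·ln(1 − f) = −0.616·ln(0.06) = 1.733 s.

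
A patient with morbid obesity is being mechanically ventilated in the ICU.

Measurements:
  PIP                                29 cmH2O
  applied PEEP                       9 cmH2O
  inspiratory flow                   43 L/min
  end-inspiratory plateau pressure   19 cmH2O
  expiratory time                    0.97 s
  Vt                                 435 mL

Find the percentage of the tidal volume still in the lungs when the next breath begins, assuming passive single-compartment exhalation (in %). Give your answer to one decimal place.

Flow: 43 L/min ÷ 60 = 0.7167 L/s.
R = (PIP − Pplat)/V̇ = (29 − 19) / 0.7167 = 10.0/0.7167 = 13.953 cmH2O·s/L.
C = Vt/(Pplat − PEEP) = 435.0 / (19 − 9) = 435.0/10.0 = 43.5 mL/cmH2O.
τ = R × C = 13.953 × 0.0435 L/cmH2O = 0.607 s.
Fraction remaining at end-expiration = e^(−Te/τ) = e^(−0.97/0.607) = 0.2023 → 20.23%.

20.2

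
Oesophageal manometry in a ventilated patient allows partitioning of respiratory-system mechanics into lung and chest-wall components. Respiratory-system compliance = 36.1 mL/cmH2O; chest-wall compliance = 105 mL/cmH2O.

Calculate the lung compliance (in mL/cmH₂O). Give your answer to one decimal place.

1/CL = 1/Crs − 1/Ccw.
1/CL = 1/36.1 − 1/105 = 0.01818.
CL = 55.006 mL/cmH2O.

55.0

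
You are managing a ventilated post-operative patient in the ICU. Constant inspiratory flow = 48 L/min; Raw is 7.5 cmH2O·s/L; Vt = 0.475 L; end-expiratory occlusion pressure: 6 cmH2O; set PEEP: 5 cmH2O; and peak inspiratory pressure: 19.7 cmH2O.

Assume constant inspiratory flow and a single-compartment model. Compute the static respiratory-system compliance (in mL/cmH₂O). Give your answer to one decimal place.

Flow: 48 L/min ÷ 60 = 0.8 L/s.
Total PEEP = 6 cmH2O (set 5 + intrinsic 1); this is the baseline alveolar pressure.
Equation of motion (constant flow): PIP = Vt/C + R·V̇ + PEEP.
Vt/C = PIP − R·V̇ − PEEP = 19.7 − 7.5×0.8 − 6 = 19.7 − 6.0 − 6 = 7.7 cmH2O.
C = Vt / 7.7 = 475 / 7.7 = 61.688 mL/cmH2O.

61.7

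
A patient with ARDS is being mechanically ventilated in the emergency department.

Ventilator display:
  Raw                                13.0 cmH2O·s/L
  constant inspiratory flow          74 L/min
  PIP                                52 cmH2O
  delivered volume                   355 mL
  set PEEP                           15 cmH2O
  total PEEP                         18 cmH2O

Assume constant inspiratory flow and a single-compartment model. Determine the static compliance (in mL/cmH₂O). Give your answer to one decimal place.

19.8

Flow: 74 L/min ÷ 60 = 1.2333 L/s.
Total PEEP = 18 cmH2O (set 15 + intrinsic 3); this is the baseline alveolar pressure.
Equation of motion (constant flow): PIP = Vt/C + R·V̇ + PEEP.
Vt/C = PIP − R·V̇ − PEEP = 52 − 13.0×1.2333 − 18 = 52 − 16.033 − 18 = 17.967 cmH2O.
C = Vt / 17.967 = 355 / 17.967 = 19.758 mL/cmH2O.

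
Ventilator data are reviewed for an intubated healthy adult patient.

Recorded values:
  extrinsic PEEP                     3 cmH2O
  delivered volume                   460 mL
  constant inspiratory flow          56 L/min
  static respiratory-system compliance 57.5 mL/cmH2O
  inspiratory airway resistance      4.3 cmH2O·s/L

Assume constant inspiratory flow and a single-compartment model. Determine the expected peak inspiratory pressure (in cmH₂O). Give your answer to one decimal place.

Flow: 56 L/min ÷ 60 = 0.9333 L/s.
Equation of motion (constant flow): PIP = Vt/C + R·V̇ + PEEP.
PIP = 460/57.5 + 4.3×0.9333 + 3 = 8.0 + 4.013 + 3 = 15.013 cmH2O.

15.0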